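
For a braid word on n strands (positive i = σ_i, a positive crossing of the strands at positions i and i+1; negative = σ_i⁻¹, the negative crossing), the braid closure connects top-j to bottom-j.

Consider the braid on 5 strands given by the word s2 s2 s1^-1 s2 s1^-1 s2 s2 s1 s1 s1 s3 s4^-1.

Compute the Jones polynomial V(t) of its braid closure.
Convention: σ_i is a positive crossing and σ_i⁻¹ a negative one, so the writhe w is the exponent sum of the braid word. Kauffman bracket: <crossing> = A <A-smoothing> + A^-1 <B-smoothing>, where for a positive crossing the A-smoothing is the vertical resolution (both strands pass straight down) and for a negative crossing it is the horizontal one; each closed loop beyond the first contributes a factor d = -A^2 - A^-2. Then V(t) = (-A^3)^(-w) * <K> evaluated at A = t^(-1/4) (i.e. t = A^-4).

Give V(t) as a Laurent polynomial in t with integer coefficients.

t^10 - 4*t^9 + 6*t^8 - 8*t^7 + 9*t^6 - 8*t^5 + 7*t^4 - 4*t^3 + 2*t^2

Derivation:
The presented braid s2 s2 s1^-1 s2 s1^-1 s2 s2 s1 s1 s1 s3 s4^-1 on 5 strands reduces by inverse Markov moves (closure unchanged at each step):
  Destabilize: the word has the form β·s4^-1 where s4^-1 occurs only as the final letter (β ∈ B_4); drop it and the last strand → 4 strands.
  Destabilize: the word has the form β·s3 where s3 occurs only as the final letter (β ∈ B_3); drop it and the last strand → 3 strands.
Reduced to β = s2 s2 s1^-1 s2 s1^-1 s2 s2 s1 s1 s1 on 3 strands, 10 crossings.
Compute on β:
Braid: s2 s2 s1^-1 s2 s1^-1 s2 s2 s1 s1 s1 on 3 strands, 10 crossings.
Writhe w = (#positive) - (#negative) = 8 - 2 = 6.
Computing the Kauffman bracket via state sum. There are 2^10 = 1024 states.
Each crossing splits two ways (0=vertical, 1=horizontal). The state's weight is A^(#A-smoothings - #B-smoothings) * d^(loops - 1).
Tabulate the states by total A-exponent and number of loops L (A-exp: L × count):
  A^10: L=3 ×1
  A^8: L=2 ×7, L=4 ×3
  A^6: L=1 ×14, L=3 ×28, L=5 ×3
  A^4: L=2 ×88, L=4 ×31, L=6 ×1
  A^2: L=1 ×63, L=3 ×133, L=5 ×14
  A^0: L=2 ×159, L=4 ×91, L=6 ×2
  A^-2: L=3 ×180, L=5 ×30
  A^-4: L=4 ×116, L=6 ×4
  A^-6: L=5 ×45
  A^-8: L=6 ×10
  A^-10: L=7 ×1
Each group contributes A^e * Σ count * d^(L-1):
Powers of d = -A^2 - A^-2: d^2 = A^4 + 2 + A^-4; d^3 = -A^6 - 3*A^2 - 3*A^-2 - A^-6; d^4 = A^8 + 4*A^4 + 6 + 4*A^-4 + A^-8; d^5 = -A^10 - 5*A^6 - 10*A^2 - 10*A^-2 - 5*A^-6 - A^-10; d^6 = A^12 + 6*A^8 + 15*A^4 + 20 + 15*A^-4 + 6*A^-8 + A^-12.
  A^10 * (d^2) = A^14 + 2*A^10 + A^6
  A^8 * (7*d + 3*d^3) = -3*A^14 - 16*A^10 - 16*A^6 - 3*A^2
  A^6 * (14 + 28*d^2 + 3*d^4) = 3*A^14 + 40*A^10 + 88*A^6 + 40*A^2 + 3*A^-2
  A^4 * (88*d + 31*d^3 + d^5) = -A^14 - 36*A^10 - 191*A^6 - 191*A^2 - 36*A^-2 - A^-6
  A^2 * (63 + 133*d^2 + 14*d^4) = 14*A^10 + 189*A^6 + 413*A^2 + 189*A^-2 + 14*A^-6
  A^0 * (159*d + 91*d^3 + 2*d^5) = -2*A^10 - 101*A^6 - 452*A^2 - 452*A^-2 - 101*A^-6 - 2*A^-10
  A^-2 * (180*d^2 + 30*d^4) = 30*A^6 + 300*A^2 + 540*A^-2 + 300*A^-6 + 30*A^-10
  A^-4 * (116*d^3 + 4*d^5) = -4*A^6 - 136*A^2 - 388*A^-2 - 388*A^-6 - 136*A^-10 - 4*A^-14
  A^-6 * (45*d^4) = 45*A^2 + 180*A^-2 + 270*A^-6 + 180*A^-10 + 45*A^-14
  A^-8 * (10*d^5) = -10*A^2 - 50*A^-2 - 100*A^-6 - 100*A^-10 - 50*A^-14 - 10*A^-18
  A^-10 * (d^6) = A^2 + 6*A^-2 + 15*A^-6 + 20*A^-10 + 15*A^-14 + 6*A^-18 + A^-22
Summing the groups: <K> = 2*A^10 - 4*A^6 + 7*A^2 - 8*A^-2 + 9*A^-6 - 8*A^-10 + 6*A^-14 - 4*A^-18 + A^-22
Normalise by the writhe: (-A^3)^(-w) = (-A^3)^(-6) = A^-18, so f(A) = A^-18 * <K> = 2*A^-8 - 4*A^-12 + 7*A^-16 - 8*A^-20 + 9*A^-24 - 8*A^-28 + 6*A^-32 - 4*A^-36 + A^-40.
Substitute A = t^(-1/4), i.e. A^e → t^(-e/4): V(t) = t^10 - 4*t^9 + 6*t^8 - 8*t^7 + 9*t^6 - 8*t^5 + 7*t^4 - 4*t^3 + 2*t^2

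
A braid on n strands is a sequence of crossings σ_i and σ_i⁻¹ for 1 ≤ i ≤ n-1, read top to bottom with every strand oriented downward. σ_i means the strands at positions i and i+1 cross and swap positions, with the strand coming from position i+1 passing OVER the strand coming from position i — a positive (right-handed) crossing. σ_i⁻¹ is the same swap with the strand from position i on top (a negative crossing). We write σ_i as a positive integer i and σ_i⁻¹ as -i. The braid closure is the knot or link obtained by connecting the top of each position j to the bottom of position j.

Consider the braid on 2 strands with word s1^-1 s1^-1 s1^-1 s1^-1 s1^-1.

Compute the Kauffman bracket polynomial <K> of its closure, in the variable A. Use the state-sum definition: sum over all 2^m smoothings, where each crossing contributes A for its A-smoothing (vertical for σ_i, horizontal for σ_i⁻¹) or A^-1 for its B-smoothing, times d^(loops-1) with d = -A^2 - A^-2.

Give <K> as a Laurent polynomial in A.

Braid: s1^-1 s1^-1 s1^-1 s1^-1 s1^-1 on 2 strands, 5 crossings.
Writhe w = (#positive) - (#negative) = 0 - 5 = -5.
Enumerate smoothing states for the bracket polynomial. There are 2^5 = 32 states.
Each crossing splits two ways (0=vertical, 1=horizontal). The state's weight is A^(#A-smoothings - #B-smoothings) * d^(loops - 1).
  state 00000: A-exp=-5, loops=2, term = A^-5 * d^1
  state 00001: A-exp=-3, loops=1, term = A^-3 * d^0
  state 00010: A-exp=-3, loops=1, term = A^-3 * d^0
  state 00011: A-exp=-1, loops=2, term = A^-1 * d^1
  state 00100: A-exp=-3, loops=1, term = A^-3 * d^0
  state 00101: A-exp=-1, loops=2, term = A^-1 * d^1
  state 00110: A-exp=-1, loops=2, term = A^-1 * d^1
  state 00111: A-exp=+1, loops=3, term = A^1 * d^2
  state 01000: A-exp=-3, loops=1, term = A^-3 * d^0
  state 01001: A-exp=-1, loops=2, term = A^-1 * d^1
  state 01010: A-exp=-1, loops=2, term = A^-1 * d^1
  state 01011: A-exp=+1, loops=3, term = A^1 * d^2
  state 01100: A-exp=-1, loops=2, term = A^-1 * d^1
  state 01101: A-exp=+1, loops=3, term = A^1 * d^2
  state 01110: A-exp=+1, loops=3, term = A^1 * d^2
  state 01111: A-exp=+3, loops=4, term = A^3 * d^3
  state 10000: A-exp=-3, loops=1, term = A^-3 * d^0
  state 10001: A-exp=-1, loops=2, term = A^-1 * d^1
  state 10010: A-exp=-1, loops=2, term = A^-1 * d^1
  state 10011: A-exp=+1, loops=3, term = A^1 * d^2
  state 10100: A-exp=-1, loops=2, term = A^-1 * d^1
  state 10101: A-exp=+1, loops=3, term = A^1 * d^2
  state 10110: A-exp=+1, loops=3, term = A^1 * d^2
  state 10111: A-exp=+3, loops=4, term = A^3 * d^3
  state 11000: A-exp=-1, loops=2, term = A^-1 * d^1
  state 11001: A-exp=+1, loops=3, term = A^1 * d^2
  state 11010: A-exp=+1, loops=3, term = A^1 * d^2
  state 11011: A-exp=+3, loops=4, term = A^3 * d^3
  state 11100: A-exp=+1, loops=3, term = A^1 * d^2
  state 11101: A-exp=+3, loops=4, term = A^3 * d^3
  state 11110: A-exp=+3, loops=4, term = A^3 * d^3
  state 11111: A-exp=+5, loops=5, term = A^5 * d^4
Collect the terms by A-exponent (count of states per loop number):
Powers of d = -A^2 - A^-2: d^2 = A^4 + 2 + A^-4; d^3 = -A^6 - 3*A^2 - 3*A^-2 - A^-6; d^4 = A^8 + 4*A^4 + 6 + 4*A^-4 + A^-8.
  A^5 * (d^4) = A^13 + 4*A^9 + 6*A^5 + 4*A + A^-3
  A^3 * (5*d^3) = -5*A^9 - 15*A^5 - 15*A - 5*A^-3
  A^1 * (10*d^2) = 10*A^5 + 20*A + 10*A^-3
  A^-1 * (10*d) = -10*A - 10*A^-3
  A^-3 * (5) = 5*A^-3
  A^-5 * (d) = -A^-3 - A^-7
Summing the groups: <K> = A^13 - A^9 + A^5 - A - A^-7

Answer: A^13 - A^9 + A^5 - A - A^-7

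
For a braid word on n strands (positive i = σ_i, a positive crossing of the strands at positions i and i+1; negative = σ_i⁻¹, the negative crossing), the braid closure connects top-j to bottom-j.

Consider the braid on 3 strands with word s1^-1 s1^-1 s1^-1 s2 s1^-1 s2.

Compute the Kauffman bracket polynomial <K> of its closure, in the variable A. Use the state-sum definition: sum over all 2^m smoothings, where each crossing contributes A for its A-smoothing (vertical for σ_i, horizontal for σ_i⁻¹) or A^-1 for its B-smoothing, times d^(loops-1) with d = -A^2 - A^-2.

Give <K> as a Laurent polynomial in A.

A^14 - 2*A^10 + 2*A^6 - 2*A^2 + 2*A^-2 - A^-6 + A^-10

Derivation:
Braid: s1^-1 s1^-1 s1^-1 s2 s1^-1 s2 on 3 strands, 6 crossings.
Writhe w = (#positive) - (#negative) = 2 - 4 = -2.
Computing the Kauffman bracket via state sum. There are 2^6 = 64 states.
Smooth each crossing (0=||, 1=⌣⌢); contribution A^(Σ sign_k(1-2s_k)) * d^(L-1).
Tabulate the states by total A-exponent and number of loops L (A-exp: L × count):
  A^6: L=5 ×1
  A^4: L=4 ×6
  A^2: L=3 ×15
  A^0: L=2 ×19, L=4 ×1
  A^-2: L=1 ×11, L=3 ×4
  A^-4: L=2 ×6
  A^-6: L=3 ×1
Each group contributes A^e * Σ count * d^(L-1):
Powers of d = -A^2 - A^-2: d^2 = A^4 + 2 + A^-4; d^3 = -A^6 - 3*A^2 - 3*A^-2 - A^-6; d^4 = A^8 + 4*A^4 + 6 + 4*A^-4 + A^-8.
  A^6 * (d^4) = A^14 + 4*A^10 + 6*A^6 + 4*A^2 + A^-2
  A^4 * (6*d^3) = -6*A^10 - 18*A^6 - 18*A^2 - 6*A^-2
  A^2 * (15*d^2) = 15*A^6 + 30*A^2 + 15*A^-2
  A^0 * (19*d + d^3) = -A^6 - 22*A^2 - 22*A^-2 - A^-6
  A^-2 * (11 + 4*d^2) = 4*A^2 + 19*A^-2 + 4*A^-6
  A^-4 * (6*d) = -6*A^-2 - 6*A^-6
  A^-6 * (d^2) = A^-2 + 2*A^-6 + A^-10
Summing the groups: <K> = A^14 - 2*A^10 + 2*A^6 - 2*A^2 + 2*A^-2 - A^-6 + A^-10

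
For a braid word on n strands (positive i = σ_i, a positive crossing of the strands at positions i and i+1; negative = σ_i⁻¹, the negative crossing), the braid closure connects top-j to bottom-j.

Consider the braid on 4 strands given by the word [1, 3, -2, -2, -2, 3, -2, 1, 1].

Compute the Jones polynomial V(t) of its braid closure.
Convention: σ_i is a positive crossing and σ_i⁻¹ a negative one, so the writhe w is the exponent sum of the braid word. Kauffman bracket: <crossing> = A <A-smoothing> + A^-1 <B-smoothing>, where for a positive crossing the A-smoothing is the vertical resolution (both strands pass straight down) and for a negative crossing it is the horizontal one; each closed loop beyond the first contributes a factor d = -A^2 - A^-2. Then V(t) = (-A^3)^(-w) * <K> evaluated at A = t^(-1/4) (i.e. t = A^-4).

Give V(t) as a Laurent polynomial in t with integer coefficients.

-t^5 + 2*t^4 - 3*t^3 + 5*t^2 - 5*t + 6 - 5*t^-1 + 3*t^-2 - 2*t^-3 + t^-4

Derivation:
Braid: s1 s3 s2^-1 s2^-1 s2^-1 s3 s2^-1 s1 s1 on 4 strands, 9 crossings.
Writhe w = (#positive) - (#negative) = 5 - 4 = 1.
Computing the Kauffman bracket via state sum. There are 2^9 = 512 states.
For each crossing: s=0 is the vertical smoothing, s=1 horizontal. Crossing k contributes A^(sign_k * (1 - 2*s_k)); loop factor d = -A^2 - A^-2.
Tabulate the states by total A-exponent and number of loops L (A-exp: L × count):
  A^9: L=6 ×1
  A^7: L=5 ×9
  A^5: L=4 ×33, L=6 ×3
  A^3: L=3 ×64, L=5 ×19, L=7 ×1
  A^1: L=2 ×68, L=4 ×52, L=6 ×6
  A^-1: L=1 ×33, L=3 ×75, L=5 ×18
  A^-3: L=2 ×51, L=4 ×32, L=6 ×1
  A^-5: L=3 ×32, L=5 ×4
  A^-7: L=4 ×9
  A^-9: L=5 ×1
Each group contributes A^e * Σ count * d^(L-1):
Powers of d = -A^2 - A^-2: d^2 = A^4 + 2 + A^-4; d^3 = -A^6 - 3*A^2 - 3*A^-2 - A^-6; d^4 = A^8 + 4*A^4 + 6 + 4*A^-4 + A^-8; d^5 = -A^10 - 5*A^6 - 10*A^2 - 10*A^-2 - 5*A^-6 - A^-10; d^6 = A^12 + 6*A^8 + 15*A^4 + 20 + 15*A^-4 + 6*A^-8 + A^-12.
  A^9 * (d^5) = -A^19 - 5*A^15 - 10*A^11 - 10*A^7 - 5*A^3 - A^-1
  A^7 * (9*d^4) = 9*A^15 + 36*A^11 + 54*A^7 + 36*A^3 + 9*A^-1
  A^5 * (33*d^3 + 3*d^5) = -3*A^15 - 48*A^11 - 129*A^7 - 129*A^3 - 48*A^-1 - 3*A^-5
  A^3 * (64*d^2 + 19*d^4 + d^6) = A^15 + 25*A^11 + 155*A^7 + 262*A^3 + 155*A^-1 + 25*A^-5 + A^-9
  A^1 * (68*d + 52*d^3 + 6*d^5) = -6*A^11 - 82*A^7 - 284*A^3 - 284*A^-1 - 82*A^-5 - 6*A^-9
  A^-1 * (33 + 75*d^2 + 18*d^4) = 18*A^7 + 147*A^3 + 291*A^-1 + 147*A^-5 + 18*A^-9
  A^-3 * (51*d + 32*d^3 + d^5) = -A^7 - 37*A^3 - 157*A^-1 - 157*A^-5 - 37*A^-9 - A^-13
  A^-5 * (32*d^2 + 4*d^4) = 4*A^3 + 48*A^-1 + 88*A^-5 + 48*A^-9 + 4*A^-13
  A^-7 * (9*d^3) = -9*A^-1 - 27*A^-5 - 27*A^-9 - 9*A^-13
  A^-9 * (d^4) = A^-1 + 4*A^-5 + 6*A^-9 + 4*A^-13 + A^-17
Summing the groups: <K> = -A^19 + 2*A^15 - 3*A^11 + 5*A^7 - 6*A^3 + 5*A^-1 - 5*A^-5 + 3*A^-9 - 2*A^-13 + A^-17
Normalise by the writhe: (-A^3)^(-w) = (-A^3)^(-1) = -A^-3, so f(A) = -A^-3 * <K> = A^16 - 2*A^12 + 3*A^8 - 5*A^4 + 6 - 5*A^-4 + 5*A^-8 - 3*A^-12 + 2*A^-16 - A^-20.
Substitute A = t^(-1/4), i.e. A^e → t^(-e/4): V(t) = -t^5 + 2*t^4 - 3*t^3 + 5*t^2 - 5*t + 6 - 5*t^-1 + 3*t^-2 - 2*t^-3 + t^-4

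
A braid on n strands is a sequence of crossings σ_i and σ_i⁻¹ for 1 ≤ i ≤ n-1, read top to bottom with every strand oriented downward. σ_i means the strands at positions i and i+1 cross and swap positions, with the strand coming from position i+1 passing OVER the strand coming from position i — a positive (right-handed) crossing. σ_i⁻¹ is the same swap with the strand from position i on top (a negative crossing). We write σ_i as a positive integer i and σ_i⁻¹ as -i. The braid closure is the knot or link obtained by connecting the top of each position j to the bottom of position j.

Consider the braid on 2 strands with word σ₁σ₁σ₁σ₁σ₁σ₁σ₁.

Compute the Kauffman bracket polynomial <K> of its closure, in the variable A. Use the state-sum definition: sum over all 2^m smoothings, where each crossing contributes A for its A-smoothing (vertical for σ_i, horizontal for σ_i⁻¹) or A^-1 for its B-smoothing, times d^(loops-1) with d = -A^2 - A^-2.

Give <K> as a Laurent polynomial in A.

-A^9 - A + A^-3 - A^-7 + A^-11 - A^-15 + A^-19

Derivation:
Braid: s1 s1 s1 s1 s1 s1 s1 on 2 strands, 7 crossings.
Writhe w = (#positive) - (#negative) = 7 - 0 = 7.
Enumerate smoothing states for the bracket polynomial. There are 2^7 = 128 states.
Each crossing splits two ways (0=vertical, 1=horizontal). The state's weight is A^(#A-smoothings - #B-smoothings) * d^(loops - 1).
Tabulate the states by total A-exponent and number of loops L (A-exp: L × count):
  A^7: L=2 ×1
  A^5: L=1 ×7
  A^3: L=2 ×21
  A^1: L=3 ×35
  A^-1: L=4 ×35
  A^-3: L=5 ×21
  A^-5: L=6 ×7
  A^-7: L=7 ×1
Each group contributes A^e * Σ count * d^(L-1):
Powers of d = -A^2 - A^-2: d^2 = A^4 + 2 + A^-4; d^3 = -A^6 - 3*A^2 - 3*A^-2 - A^-6; d^4 = A^8 + 4*A^4 + 6 + 4*A^-4 + A^-8; d^5 = -A^10 - 5*A^6 - 10*A^2 - 10*A^-2 - 5*A^-6 - A^-10; d^6 = A^12 + 6*A^8 + 15*A^4 + 20 + 15*A^-4 + 6*A^-8 + A^-12.
  A^7 * (d) = -A^9 - A^5
  A^5 * (7) = 7*A^5
  A^3 * (21*d) = -21*A^5 - 21*A
  A^1 * (35*d^2) = 35*A^5 + 70*A + 35*A^-3
  A^-1 * (35*d^3) = -35*A^5 - 105*A - 105*A^-3 - 35*A^-7
  A^-3 * (21*d^4) = 21*A^5 + 84*A + 126*A^-3 + 84*A^-7 + 21*A^-11
  A^-5 * (7*d^5) = -7*A^5 - 35*A - 70*A^-3 - 70*A^-7 - 35*A^-11 - 7*A^-15
  A^-7 * (d^6) = A^5 + 6*A + 15*A^-3 + 20*A^-7 + 15*A^-11 + 6*A^-15 + A^-19
Summing the groups: <K> = -A^9 - A + A^-3 - A^-7 + A^-11 - A^-15 + A^-19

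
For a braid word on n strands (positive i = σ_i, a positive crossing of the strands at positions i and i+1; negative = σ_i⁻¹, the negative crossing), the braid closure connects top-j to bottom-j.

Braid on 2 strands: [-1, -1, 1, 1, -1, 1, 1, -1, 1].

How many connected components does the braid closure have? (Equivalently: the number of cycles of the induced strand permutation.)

1

Derivation:
Track the strand permutation on 2 strands, starting from identity.
  step 1: s1^-1 swaps positions 1,2 -> [2 1]
  step 2: s1^-1 swaps positions 1,2 -> [1 2]
  step 3: s1 swaps positions 1,2 -> [2 1]
  step 4: s1 swaps positions 1,2 -> [1 2]
  step 5: s1^-1 swaps positions 1,2 -> [2 1]
  step 6: s1 swaps positions 1,2 -> [1 2]
  step 7: s1 swaps positions 1,2 -> [2 1]
  step 8: s1^-1 swaps positions 1,2 -> [1 2]
  step 9: s1 swaps positions 1,2 -> [2 1]
Final permutation (position -> original strand): [2 1]
Closure components = cycle count of this permutation = 1.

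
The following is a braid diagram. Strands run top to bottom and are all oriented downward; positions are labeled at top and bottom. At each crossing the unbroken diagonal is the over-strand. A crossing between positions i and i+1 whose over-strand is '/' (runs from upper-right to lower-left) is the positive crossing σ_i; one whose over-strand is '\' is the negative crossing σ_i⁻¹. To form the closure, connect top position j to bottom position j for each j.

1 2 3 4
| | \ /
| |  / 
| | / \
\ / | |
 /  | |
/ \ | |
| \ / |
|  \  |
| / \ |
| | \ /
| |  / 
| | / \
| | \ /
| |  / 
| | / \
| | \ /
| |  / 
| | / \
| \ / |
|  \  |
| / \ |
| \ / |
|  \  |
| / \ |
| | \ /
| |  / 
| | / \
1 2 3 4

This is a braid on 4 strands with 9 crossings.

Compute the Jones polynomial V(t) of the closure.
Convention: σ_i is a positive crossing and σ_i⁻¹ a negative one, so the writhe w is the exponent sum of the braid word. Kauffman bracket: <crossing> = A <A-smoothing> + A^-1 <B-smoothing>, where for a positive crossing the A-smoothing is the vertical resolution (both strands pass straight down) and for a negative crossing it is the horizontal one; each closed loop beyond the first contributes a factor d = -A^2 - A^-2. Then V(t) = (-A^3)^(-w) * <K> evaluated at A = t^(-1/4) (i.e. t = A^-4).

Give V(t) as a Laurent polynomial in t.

Reading the diagram top to bottom ('/'-over between positions i,i+1 = s_i, '\'-over = s_i^-1): braid word = s3 s1 s2^-1 s3 s3 s3 s2^-1 s2^-1 s3.
Braid: s3 s1 s2^-1 s3 s3 s3 s2^-1 s2^-1 s3 on 4 strands, 9 crossings.
Writhe w = (#positive) - (#negative) = 6 - 3 = 3.
Computing the Kauffman bracket via state sum. There are 2^9 = 512 states.
Smooth each crossing (0=||, 1=⌣⌢); contribution A^(Σ sign_k(1-2s_k)) * d^(L-1).
Tabulate the states by total A-exponent and number of loops L (A-exp: L × count):
  A^9: L=5 ×1
  A^7: L=4 ×9
  A^5: L=3 ×32, L=5 ×4
  A^3: L=2 ×51, L=4 ×32, L=6 ×1
  A^1: L=1 ×27, L=3 ×81, L=5 ×18
  A^-1: L=2 ×53, L=4 ×67, L=6 ×6
  A^-3: L=3 ×50, L=5 ×33, L=7 ×1
  A^-5: L=4 ×27, L=6 ×9
  A^-7: L=5 ×8, L=7 ×1
  A^-9: L=6 ×1
Each group contributes A^e * Σ count * d^(L-1):
Powers of d = -A^2 - A^-2: d^2 = A^4 + 2 + A^-4; d^3 = -A^6 - 3*A^2 - 3*A^-2 - A^-6; d^4 = A^8 + 4*A^4 + 6 + 4*A^-4 + A^-8; d^5 = -A^10 - 5*A^6 - 10*A^2 - 10*A^-2 - 5*A^-6 - A^-10; d^6 = A^12 + 6*A^8 + 15*A^4 + 20 + 15*A^-4 + 6*A^-8 + A^-12.
  A^9 * (d^4) = A^17 + 4*A^13 + 6*A^9 + 4*A^5 + A
  A^7 * (9*d^3) = -9*A^13 - 27*A^9 - 27*A^5 - 9*A
  A^5 * (32*d^2 + 4*d^4) = 4*A^13 + 48*A^9 + 88*A^5 + 48*A + 4*A^-3
  A^3 * (51*d + 32*d^3 + d^5) = -A^13 - 37*A^9 - 157*A^5 - 157*A - 37*A^-3 - A^-7
  A^1 * (27 + 81*d^2 + 18*d^4) = 18*A^9 + 153*A^5 + 297*A + 153*A^-3 + 18*A^-7
  A^-1 * (53*d + 67*d^3 + 6*d^5) = -6*A^9 - 97*A^5 - 314*A - 314*A^-3 - 97*A^-7 - 6*A^-11
  A^-3 * (50*d^2 + 33*d^4 + d^6) = A^9 + 39*A^5 + 197*A + 318*A^-3 + 197*A^-7 + 39*A^-11 + A^-15
  A^-5 * (27*d^3 + 9*d^5) = -9*A^5 - 72*A - 171*A^-3 - 171*A^-7 - 72*A^-11 - 9*A^-15
  A^-7 * (8*d^4 + d^6) = A^5 + 14*A + 47*A^-3 + 68*A^-7 + 47*A^-11 + 14*A^-15 + A^-19
  A^-9 * (d^5) = -A - 5*A^-3 - 10*A^-7 - 10*A^-11 - 5*A^-15 - A^-19
Summing the groups: <K> = A^17 - 2*A^13 + 3*A^9 - 5*A^5 + 4*A - 5*A^-3 + 4*A^-7 - 2*A^-11 + A^-15
Normalise by the writhe: (-A^3)^(-w) = (-A^3)^(-3) = -A^-9, so f(A) = -A^-9 * <K> = -A^8 + 2*A^4 - 3 + 5*A^-4 - 4*A^-8 + 5*A^-12 - 4*A^-16 + 2*A^-20 - A^-24.
Substitute A = t^(-1/4), i.e. A^e → t^(-e/4): V(t) = -t^6 + 2*t^5 - 4*t^4 + 5*t^3 - 4*t^2 + 5*t - 3 + 2*t^-1 - t^-2

Answer: -t^6 + 2*t^5 - 4*t^4 + 5*t^3 - 4*t^2 + 5*t - 3 + 2*t^-1 - t^-2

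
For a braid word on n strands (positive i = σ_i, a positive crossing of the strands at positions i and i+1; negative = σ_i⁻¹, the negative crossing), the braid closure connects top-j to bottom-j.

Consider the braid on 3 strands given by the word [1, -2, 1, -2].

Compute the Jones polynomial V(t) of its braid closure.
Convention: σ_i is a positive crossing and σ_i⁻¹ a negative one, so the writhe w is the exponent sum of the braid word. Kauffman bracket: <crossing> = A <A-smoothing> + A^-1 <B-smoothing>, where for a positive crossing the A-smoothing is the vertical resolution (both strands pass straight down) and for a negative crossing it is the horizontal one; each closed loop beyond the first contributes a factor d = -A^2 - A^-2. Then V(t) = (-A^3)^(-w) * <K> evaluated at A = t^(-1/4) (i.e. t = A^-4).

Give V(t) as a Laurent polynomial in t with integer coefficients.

t^2 - t + 1 - t^-1 + t^-2

Derivation:
Braid: s1 s2^-1 s1 s2^-1 on 3 strands, 4 crossings.
Writhe w = (#positive) - (#negative) = 2 - 2 = 0.
Enumerate smoothing states for the bracket polynomial. There are 2^4 = 16 states.
Each crossing splits two ways (0=vertical, 1=horizontal). The state's weight is A^(#A-smoothings - #B-smoothings) * d^(loops - 1).
  state 0000: A-exp=+0, loops=3, term = A^0 * d^2
  state 0001: A-exp=+2, loops=2, term = A^2 * d^1
  state 0010: A-exp=-2, loops=2, term = A^-2 * d^1
  state 0011: A-exp=+0, loops=1, term = A^0 * d^0
  state 0100: A-exp=+2, loops=2, term = A^2 * d^1
  state 0101: A-exp=+4, loops=3, term = A^4 * d^2
  state 0110: A-exp=+0, loops=1, term = A^0 * d^0
  state 0111: A-exp=+2, loops=2, term = A^2 * d^1
  state 1000: A-exp=-2, loops=2, term = A^-2 * d^1
  state 1001: A-exp=+0, loops=1, term = A^0 * d^0
  state 1010: A-exp=-4, loops=3, term = A^-4 * d^2
  state 1011: A-exp=-2, loops=2, term = A^-2 * d^1
  state 1100: A-exp=+0, loops=1, term = A^0 * d^0
  state 1101: A-exp=+2, loops=2, term = A^2 * d^1
  state 1110: A-exp=-2, loops=2, term = A^-2 * d^1
  state 1111: A-exp=+0, loops=1, term = A^0 * d^0
Collect the terms by A-exponent (count of states per loop number):
Powers of d = -A^2 - A^-2: d^2 = A^4 + 2 + A^-4.
  A^4 * (d^2) = A^8 + 2*A^4 + 1
  A^2 * (4*d) = -4*A^4 - 4
  A^0 * (5 + d^2) = A^4 + 7 + A^-4
  A^-2 * (4*d) = -4 - 4*A^-4
  A^-4 * (d^2) = 1 + 2*A^-4 + A^-8
Summing the groups: <K> = A^8 - A^4 + 1 - A^-4 + A^-8
Normalise by the writhe: (-A^3)^(-w) = (-A^3)^(0) = 1, so f(A) = 1 * <K> = A^8 - A^4 + 1 - A^-4 + A^-8.
Substitute A = t^(-1/4), i.e. A^e → t^(-e/4): V(t) = t^2 - t + 1 - t^-1 + t^-2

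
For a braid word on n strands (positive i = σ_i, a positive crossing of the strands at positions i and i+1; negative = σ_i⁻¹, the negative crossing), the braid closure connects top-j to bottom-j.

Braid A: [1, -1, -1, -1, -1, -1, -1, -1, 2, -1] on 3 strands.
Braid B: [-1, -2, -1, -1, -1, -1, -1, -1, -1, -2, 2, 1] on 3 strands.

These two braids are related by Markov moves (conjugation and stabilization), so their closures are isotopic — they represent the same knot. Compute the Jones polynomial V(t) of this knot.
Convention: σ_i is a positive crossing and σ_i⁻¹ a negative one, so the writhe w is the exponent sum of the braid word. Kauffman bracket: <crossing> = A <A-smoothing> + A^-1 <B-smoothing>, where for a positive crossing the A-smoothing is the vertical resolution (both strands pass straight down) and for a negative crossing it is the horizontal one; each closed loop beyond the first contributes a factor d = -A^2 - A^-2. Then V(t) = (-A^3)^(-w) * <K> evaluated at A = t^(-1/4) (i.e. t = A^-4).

t^-3 + t^-5 - t^-6 + t^-7 - t^-8 + t^-9 - t^-10

Derivation:
Markov-equivalent braids have isotopic closures, hence identical knot invariants. Strip the Markov moves from each word to reach a common short braid β, then compute V(t) once on β.
Braid A: s1 s1^-1 s1^-1 s1^-1 s1^-1 s1^-1 s1^-1 s1^-1 s2 s1^-1 on 3 strands reduces by inverse Markov moves (closure unchanged at each step):
  Deconjugate: the word is γ·β·γ⁻¹ with γ = s1 (prefix) and γ⁻¹ = s1^-1 (suffix); strip both.
  Destabilize: the word has the form β·s2 where s2 occurs only as the final letter (β ∈ B_2); drop it and the last strand → 2 strands.
Reduced to β = s1^-1 s1^-1 s1^-1 s1^-1 s1^-1 s1^-1 s1^-1 on 2 strands, 7 crossings.
Braid B: s1^-1 s2^-1 s1^-1 s1^-1 s1^-1 s1^-1 s1^-1 s1^-1 s1^-1 s2^-1 s2 s1 on 3 strands reduces by inverse Markov moves (closure unchanged at each step):
  Deconjugate: the word is γ·β·γ⁻¹ with γ = s1^-1 s2^-1 (prefix) and γ⁻¹ = s2 s1 (suffix); strip both.
  Destabilize: the word has the form β·s2^-1 where s2^-1 occurs only as the final letter (β ∈ B_2); drop it and the last strand → 2 strands.
Reduced to β = s1^-1 s1^-1 s1^-1 s1^-1 s1^-1 s1^-1 s1^-1 on 2 strands, 7 crossings.
Both give the same β = s1^-1 s1^-1 s1^-1 s1^-1 s1^-1 s1^-1 s1^-1 on 2 strands, so one state sum suffices:
Braid: s1^-1 s1^-1 s1^-1 s1^-1 s1^-1 s1^-1 s1^-1 on 2 strands, 7 crossings.
Writhe w = (#positive) - (#negative) = 0 - 7 = -7.
State-sum expansion of <K>. There are 2^7 = 128 states.
Smooth each crossing (0=||, 1=⌣⌢); contribution A^(Σ sign_k(1-2s_k)) * d^(L-1).
Tabulate the states by total A-exponent and number of loops L (A-exp: L × count):
  A^7: L=7 ×1
  A^5: L=6 ×7
  A^3: L=5 ×21
  A^1: L=4 ×35
  A^-1: L=3 ×35
  A^-3: L=2 ×21
  A^-5: L=1 ×7
  A^-7: L=2 ×1
Each group contributes A^e * Σ count * d^(L-1):
Powers of d = -A^2 - A^-2: d^2 = A^4 + 2 + A^-4; d^3 = -A^6 - 3*A^2 - 3*A^-2 - A^-6; d^4 = A^8 + 4*A^4 + 6 + 4*A^-4 + A^-8; d^5 = -A^10 - 5*A^6 - 10*A^2 - 10*A^-2 - 5*A^-6 - A^-10; d^6 = A^12 + 6*A^8 + 15*A^4 + 20 + 15*A^-4 + 6*A^-8 + A^-12.
  A^7 * (d^6) = A^19 + 6*A^15 + 15*A^11 + 20*A^7 + 15*A^3 + 6*A^-1 + A^-5
  A^5 * (7*d^5) = -7*A^15 - 35*A^11 - 70*A^7 - 70*A^3 - 35*A^-1 - 7*A^-5
  A^3 * (21*d^4) = 21*A^11 + 84*A^7 + 126*A^3 + 84*A^-1 + 21*A^-5
  A^1 * (35*d^3) = -35*A^7 - 105*A^3 - 105*A^-1 - 35*A^-5
  A^-1 * (35*d^2) = 35*A^3 + 70*A^-1 + 35*A^-5
  A^-3 * (21*d) = -21*A^-1 - 21*A^-5
  A^-5 * (7) = 7*A^-5
  A^-7 * (d) = -A^-5 - A^-9
Summing the groups: <K> = A^19 - A^15 + A^11 - A^7 + A^3 - A^-1 - A^-9
Normalise by the writhe: (-A^3)^(-w) = (-A^3)^(7) = -A^21, so f(A) = -A^21 * <K> = -A^40 + A^36 - A^32 + A^28 - A^24 + A^20 + A^12.
Substitute A = t^(-1/4), i.e. A^e → t^(-e/4): V(t) = t^-3 + t^-5 - t^-6 + t^-7 - t^-8 + t^-9 - t^-10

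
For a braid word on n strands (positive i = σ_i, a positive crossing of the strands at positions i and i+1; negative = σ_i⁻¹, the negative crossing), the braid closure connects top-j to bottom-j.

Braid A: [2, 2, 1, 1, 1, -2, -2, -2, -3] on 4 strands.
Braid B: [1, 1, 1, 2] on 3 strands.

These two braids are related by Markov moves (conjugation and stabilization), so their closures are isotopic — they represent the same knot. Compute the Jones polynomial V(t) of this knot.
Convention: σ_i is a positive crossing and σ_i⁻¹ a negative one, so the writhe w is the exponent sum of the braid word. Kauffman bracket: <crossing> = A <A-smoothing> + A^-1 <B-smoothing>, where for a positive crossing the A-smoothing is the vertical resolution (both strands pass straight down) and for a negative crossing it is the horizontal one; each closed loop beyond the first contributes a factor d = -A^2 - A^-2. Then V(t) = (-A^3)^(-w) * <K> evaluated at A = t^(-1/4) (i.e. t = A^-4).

Markov-equivalent braids have isotopic closures, hence identical knot invariants. Strip the Markov moves from each word to reach a common short braid β, then compute V(t) once on β.
Braid A: s2 s2 s1 s1 s1 s2^-1 s2^-1 s2^-1 s3^-1 on 4 strands reduces by inverse Markov moves (closure unchanged at each step):
  Destabilize: the word has the form β·s3^-1 where s3^-1 occurs only as the final letter (β ∈ B_3); drop it and the last strand → 3 strands.
  Deconjugate: the word is γ·β·γ⁻¹ with γ = s2 s2 (prefix) and γ⁻¹ = s2^-1 s2^-1 (suffix); strip both.
  Destabilize: the word has the form β·s2^-1 where s2^-1 occurs only as the final letter (β ∈ B_2); drop it and the last strand → 2 strands.
Reduced to β = s1 s1 s1 on 2 strands, 3 crossings.
Braid B: s1 s1 s1 s2 on 3 strands reduces by inverse Markov moves (closure unchanged at each step):
  Destabilize: the word has the form β·s2 where s2 occurs only as the final letter (β ∈ B_2); drop it and the last strand → 2 strands.
Reduced to β = s1 s1 s1 on 2 strands, 3 crossings.
Both give the same β = s1 s1 s1 on 2 strands, so one state sum suffices:
Braid: s1 s1 s1 on 2 strands, 3 crossings.
Writhe w = (#positive) - (#negative) = 3 - 0 = 3.
Enumerate smoothing states for the bracket polynomial. There are 2^3 = 8 states.
Each crossing splits two ways (0=vertical, 1=horizontal). The state's weight is A^(#A-smoothings - #B-smoothings) * d^(loops - 1).
  state 000: A-exp=+3, loops=2, term = A^3 * d^1
  state 001: A-exp=+1, loops=1, term = A^1 * d^0
  state 010: A-exp=+1, loops=1, term = A^1 * d^0
  state 011: A-exp=-1, loops=2, term = A^-1 * d^1
  state 100: A-exp=+1, loops=1, term = A^1 * d^0
  state 101: A-exp=-1, loops=2, term = A^-1 * d^1
  state 110: A-exp=-1, loops=2, term = A^-1 * d^1
  state 111: A-exp=-3, loops=3, term = A^-3 * d^2
Collect the terms by A-exponent (count of states per loop number):
Powers of d = -A^2 - A^-2: d^2 = A^4 + 2 + A^-4.
  A^3 * (d) = -A^5 - A
  A^1 * (3) = 3*A
  A^-1 * (3*d) = -3*A - 3*A^-3
  A^-3 * (d^2) = A + 2*A^-3 + A^-7
Summing the groups: <K> = -A^5 - A^-3 + A^-7
Normalise by the writhe: (-A^3)^(-w) = (-A^3)^(-3) = -A^-9, so f(A) = -A^-9 * <K> = A^-4 + A^-12 - A^-16.
Substitute A = t^(-1/4), i.e. A^e → t^(-e/4): V(t) = -t^4 + t^3 + t

Answer: -t^4 + t^3 + t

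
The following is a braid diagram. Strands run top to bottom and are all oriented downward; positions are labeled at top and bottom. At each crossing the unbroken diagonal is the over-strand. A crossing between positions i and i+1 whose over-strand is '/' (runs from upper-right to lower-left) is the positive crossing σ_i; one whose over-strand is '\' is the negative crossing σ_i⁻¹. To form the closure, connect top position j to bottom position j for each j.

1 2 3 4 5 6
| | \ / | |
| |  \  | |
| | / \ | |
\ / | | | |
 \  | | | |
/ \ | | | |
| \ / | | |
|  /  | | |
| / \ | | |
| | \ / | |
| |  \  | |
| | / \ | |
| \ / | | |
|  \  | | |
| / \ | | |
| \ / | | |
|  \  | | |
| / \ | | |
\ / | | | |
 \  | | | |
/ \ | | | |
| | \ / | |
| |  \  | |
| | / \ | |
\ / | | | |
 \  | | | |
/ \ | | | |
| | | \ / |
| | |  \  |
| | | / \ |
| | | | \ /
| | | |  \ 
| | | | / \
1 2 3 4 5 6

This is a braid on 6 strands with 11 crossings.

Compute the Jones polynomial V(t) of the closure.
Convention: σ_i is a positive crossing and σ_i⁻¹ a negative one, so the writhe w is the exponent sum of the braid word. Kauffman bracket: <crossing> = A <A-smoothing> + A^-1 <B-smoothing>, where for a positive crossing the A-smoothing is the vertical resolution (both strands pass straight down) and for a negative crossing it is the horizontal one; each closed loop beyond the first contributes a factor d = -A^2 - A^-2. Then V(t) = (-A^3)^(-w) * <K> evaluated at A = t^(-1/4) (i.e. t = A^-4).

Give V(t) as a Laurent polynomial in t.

Reading the diagram top to bottom ('/'-over between positions i,i+1 = s_i, '\'-over = s_i^-1): braid word = s3^-1 s1^-1 s2 s3^-1 s2^-1 s2^-1 s1^-1 s3^-1 s1^-1 s4^-1 s5^-1.
The presented braid s3^-1 s1^-1 s2 s3^-1 s2^-1 s2^-1 s1^-1 s3^-1 s1^-1 s4^-1 s5^-1 on 6 strands reduces by inverse Markov moves (closure unchanged at each step):
  Destabilize: the word has the form β·s5^-1 where s5^-1 occurs only as the final letter (β ∈ B_5); drop it and the last strand → 5 strands.
  Destabilize: the word has the form β·s4^-1 where s4^-1 occurs only as the final letter (β ∈ B_4); drop it and the last strand → 4 strands.
Reduced to β = s3^-1 s1^-1 s2 s3^-1 s2^-1 s2^-1 s1^-1 s3^-1 s1^-1 on 4 strands, 9 crossings.
Compute on β:
Braid: s3^-1 s1^-1 s2 s3^-1 s2^-1 s2^-1 s1^-1 s3^-1 s1^-1 on 4 strands, 9 crossings.
Writhe w = (#positive) - (#negative) = 1 - 8 = -7.
State-sum expansion of <K>. There are 2^9 = 512 states.
Smooth each crossing (0=||, 1=⌣⌢); contribution A^(Σ sign_k(1-2s_k)) * d^(L-1).
Tabulate the states by total A-exponent and number of loops L (A-exp: L × count):
  A^9: L=6 ×1
  A^7: L=5 ×9
  A^5: L=4 ×34, L=6 ×2
  A^3: L=3 ×67, L=5 ×17
  A^1: L=2 ×69, L=4 ×56, L=6 ×1
  A^-1: L=1 ×30, L=3 ×88, L=5 ×8
  A^-3: L=2 ×61, L=4 ×23
  A^-5: L=1 ×9, L=3 ×26, L=5 ×1
  A^-7: L=2 ×6, L=4 ×3
  A^-9: L=3 ×1
Each group contributes A^e * Σ count * d^(L-1):
Powers of d = -A^2 - A^-2: d^2 = A^4 + 2 + A^-4; d^3 = -A^6 - 3*A^2 - 3*A^-2 - A^-6; d^4 = A^8 + 4*A^4 + 6 + 4*A^-4 + A^-8; d^5 = -A^10 - 5*A^6 - 10*A^2 - 10*A^-2 - 5*A^-6 - A^-10.
  A^9 * (d^5) = -A^19 - 5*A^15 - 10*A^11 - 10*A^7 - 5*A^3 - A^-1
  A^7 * (9*d^4) = 9*A^15 + 36*A^11 + 54*A^7 + 36*A^3 + 9*A^-1
  A^5 * (34*d^3 + 2*d^5) = -2*A^15 - 44*A^11 - 122*A^7 - 122*A^3 - 44*A^-1 - 2*A^-5
  A^3 * (67*d^2 + 17*d^4) = 17*A^11 + 135*A^7 + 236*A^3 + 135*A^-1 + 17*A^-5
  A^1 * (69*d + 56*d^3 + d^5) = -A^11 - 61*A^7 - 247*A^3 - 247*A^-1 - 61*A^-5 - A^-9
  A^-1 * (30 + 88*d^2 + 8*d^4) = 8*A^7 + 120*A^3 + 254*A^-1 + 120*A^-5 + 8*A^-9
  A^-3 * (61*d + 23*d^3) = -23*A^3 - 130*A^-1 - 130*A^-5 - 23*A^-9
  A^-5 * (9 + 26*d^2 + d^4) = A^3 + 30*A^-1 + 67*A^-5 + 30*A^-9 + A^-13
  A^-7 * (6*d + 3*d^3) = -3*A^-1 - 15*A^-5 - 15*A^-9 - 3*A^-13
  A^-9 * (d^2) = A^-5 + 2*A^-9 + A^-13
Summing the groups: <K> = -A^19 + 2*A^15 - 2*A^11 + 4*A^7 - 4*A^3 + 3*A^-1 - 3*A^-5 + A^-9 - A^-13
Normalise by the writhe: (-A^3)^(-w) = (-A^3)^(7) = -A^21, so f(A) = -A^21 * <K> = A^40 - 2*A^36 + 2*A^32 - 4*A^28 + 4*A^24 - 3*A^20 + 3*A^16 - A^12 + A^8.
Substitute A = t^(-1/4), i.e. A^e → t^(-e/4): V(t) = t^-2 - t^-3 + 3*t^-4 - 3*t^-5 + 4*t^-6 - 4*t^-7 + 2*t^-8 - 2*t^-9 + t^-10

Answer: t^-2 - t^-3 + 3*t^-4 - 3*t^-5 + 4*t^-6 - 4*t^-7 + 2*t^-8 - 2*t^-9 + t^-10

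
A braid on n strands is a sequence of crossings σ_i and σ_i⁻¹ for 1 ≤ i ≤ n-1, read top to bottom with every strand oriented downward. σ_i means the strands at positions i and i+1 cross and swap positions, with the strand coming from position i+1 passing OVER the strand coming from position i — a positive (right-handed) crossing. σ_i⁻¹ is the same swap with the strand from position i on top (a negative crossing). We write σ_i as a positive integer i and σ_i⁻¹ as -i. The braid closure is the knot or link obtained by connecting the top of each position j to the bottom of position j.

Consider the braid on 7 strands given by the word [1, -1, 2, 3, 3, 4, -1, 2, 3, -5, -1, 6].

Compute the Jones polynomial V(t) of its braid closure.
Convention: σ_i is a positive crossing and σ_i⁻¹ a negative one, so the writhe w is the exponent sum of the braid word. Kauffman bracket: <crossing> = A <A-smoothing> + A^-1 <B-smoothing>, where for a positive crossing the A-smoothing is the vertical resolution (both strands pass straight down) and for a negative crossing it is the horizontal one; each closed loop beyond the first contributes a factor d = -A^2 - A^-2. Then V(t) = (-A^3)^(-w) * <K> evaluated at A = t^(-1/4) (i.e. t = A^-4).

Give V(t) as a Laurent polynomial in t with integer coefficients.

The presented braid s1 s1^-1 s2 s3 s3 s4 s1^-1 s2 s3 s5^-1 s1^-1 s6 on 7 strands reduces by inverse Markov moves (closure unchanged at each step):
  Destabilize: the word has the form β·s6 where s6 occurs only as the final letter (β ∈ B_6); drop it and the last strand → 6 strands.
  Deconjugate: the word is γ·β·γ⁻¹ with γ = s1 (prefix) and γ⁻¹ = s1^-1 (suffix); strip both.
  Destabilize: the word has the form β·s5^-1 where s5^-1 occurs only as the final letter (β ∈ B_5); drop it and the last strand → 5 strands.
Reduced to β = s1^-1 s2 s3 s3 s4 s1^-1 s2 s3 on 5 strands, 8 crossings.
Compute on β:
Braid: s1^-1 s2 s3 s3 s4 s1^-1 s2 s3 on 5 strands, 8 crossings.
Writhe w = (#positive) - (#negative) = 6 - 2 = 4.
State-sum expansion of <K>. There are 2^8 = 256 states.
Each crossing splits two ways (0=vertical, 1=horizontal). The state's weight is A^(#A-smoothings - #B-smoothings) * d^(loops - 1).
Tabulate the states by total A-exponent and number of loops L (A-exp: L × count):
  A^8: L=5 ×1
  A^6: L=4 ×8
  A^4: L=3 ×24, L=5 ×4
  A^2: L=2 ×32, L=4 ×23, L=6 ×1
  A^0: L=1 ×15, L=3 ×46, L=5 ×9
  A^-2: L=2 ×31, L=4 ×24, L=6 ×1
  A^-4: L=1 ×4, L=3 ×20, L=5 ×4
  A^-6: L=2 ×4, L=4 ×4
  A^-8: L=3 ×1
Each group contributes A^e * Σ count * d^(L-1):
Powers of d = -A^2 - A^-2: d^2 = A^4 + 2 + A^-4; d^3 = -A^6 - 3*A^2 - 3*A^-2 - A^-6; d^4 = A^8 + 4*A^4 + 6 + 4*A^-4 + A^-8; d^5 = -A^10 - 5*A^6 - 10*A^2 - 10*A^-2 - 5*A^-6 - A^-10.
  A^8 * (d^4) = A^16 + 4*A^12 + 6*A^8 + 4*A^4 + 1
  A^6 * (8*d^3) = -8*A^12 - 24*A^8 - 24*A^4 - 8
  A^4 * (24*d^2 + 4*d^4) = 4*A^12 + 40*A^8 + 72*A^4 + 40 + 4*A^-4
  A^2 * (32*d + 23*d^3 + d^5) = -A^12 - 28*A^8 - 111*A^4 - 111 - 28*A^-4 - A^-8
  A^0 * (15 + 46*d^2 + 9*d^4) = 9*A^8 + 82*A^4 + 161 + 82*A^-4 + 9*A^-8
  A^-2 * (31*d + 24*d^3 + d^5) = -A^8 - 29*A^4 - 113 - 113*A^-4 - 29*A^-8 - A^-12
  A^-4 * (4 + 20*d^2 + 4*d^4) = 4*A^4 + 36 + 68*A^-4 + 36*A^-8 + 4*A^-12
  A^-6 * (4*d + 4*d^3) = -4 - 16*A^-4 - 16*A^-8 - 4*A^-12
  A^-8 * (d^2) = A^-4 + 2*A^-8 + A^-12
Summing the groups: <K> = A^16 - A^12 + 2*A^8 - 2*A^4 + 2 - 2*A^-4 + A^-8
Normalise by the writhe: (-A^3)^(-w) = (-A^3)^(-4) = A^-12, so f(A) = A^-12 * <K> = A^4 - 1 + 2*A^-4 - 2*A^-8 + 2*A^-12 - 2*A^-16 + A^-20.
Substitute A = t^(-1/4), i.e. A^e → t^(-e/4): V(t) = t^5 - 2*t^4 + 2*t^3 - 2*t^2 + 2*t - 1 + t^-1

Answer: t^5 - 2*t^4 + 2*t^3 - 2*t^2 + 2*t - 1 + t^-1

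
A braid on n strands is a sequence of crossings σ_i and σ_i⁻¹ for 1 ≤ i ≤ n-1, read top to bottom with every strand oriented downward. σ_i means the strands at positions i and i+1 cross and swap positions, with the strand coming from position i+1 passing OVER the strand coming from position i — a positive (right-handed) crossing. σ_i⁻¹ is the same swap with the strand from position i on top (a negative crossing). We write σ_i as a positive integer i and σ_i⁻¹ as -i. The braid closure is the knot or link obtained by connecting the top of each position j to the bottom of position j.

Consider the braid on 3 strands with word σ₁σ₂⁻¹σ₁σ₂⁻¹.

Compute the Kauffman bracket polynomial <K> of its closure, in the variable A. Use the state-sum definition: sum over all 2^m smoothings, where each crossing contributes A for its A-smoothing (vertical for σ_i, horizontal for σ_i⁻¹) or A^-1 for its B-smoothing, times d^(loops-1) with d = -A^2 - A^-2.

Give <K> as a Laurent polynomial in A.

A^8 - A^4 + 1 - A^-4 + A^-8

Derivation:
Braid: s1 s2^-1 s1 s2^-1 on 3 strands, 4 crossings.
Writhe w = (#positive) - (#negative) = 2 - 2 = 0.
Enumerate smoothing states for the bracket polynomial. There are 2^4 = 16 states.
Smooth each crossing (0=||, 1=⌣⌢); contribution A^(Σ sign_k(1-2s_k)) * d^(L-1).
  state 0000: A-exp=+0, loops=3, term = A^0 * d^2
  state 0001: A-exp=+2, loops=2, term = A^2 * d^1
  state 0010: A-exp=-2, loops=2, term = A^-2 * d^1
  state 0011: A-exp=+0, loops=1, term = A^0 * d^0
  state 0100: A-exp=+2, loops=2, term = A^2 * d^1
  state 0101: A-exp=+4, loops=3, term = A^4 * d^2
  state 0110: A-exp=+0, loops=1, term = A^0 * d^0
  state 0111: A-exp=+2, loops=2, term = A^2 * d^1
  state 1000: A-exp=-2, loops=2, term = A^-2 * d^1
  state 1001: A-exp=+0, loops=1, term = A^0 * d^0
  state 1010: A-exp=-4, loops=3, term = A^-4 * d^2
  state 1011: A-exp=-2, loops=2, term = A^-2 * d^1
  state 1100: A-exp=+0, loops=1, term = A^0 * d^0
  state 1101: A-exp=+2, loops=2, term = A^2 * d^1
  state 1110: A-exp=-2, loops=2, term = A^-2 * d^1
  state 1111: A-exp=+0, loops=1, term = A^0 * d^0
Collect the terms by A-exponent (count of states per loop number):
Powers of d = -A^2 - A^-2: d^2 = A^4 + 2 + A^-4.
  A^4 * (d^2) = A^8 + 2*A^4 + 1
  A^2 * (4*d) = -4*A^4 - 4
  A^0 * (5 + d^2) = A^4 + 7 + A^-4
  A^-2 * (4*d) = -4 - 4*A^-4
  A^-4 * (d^2) = 1 + 2*A^-4 + A^-8
Summing the groups: <K> = A^8 - A^4 + 1 - A^-4 + A^-8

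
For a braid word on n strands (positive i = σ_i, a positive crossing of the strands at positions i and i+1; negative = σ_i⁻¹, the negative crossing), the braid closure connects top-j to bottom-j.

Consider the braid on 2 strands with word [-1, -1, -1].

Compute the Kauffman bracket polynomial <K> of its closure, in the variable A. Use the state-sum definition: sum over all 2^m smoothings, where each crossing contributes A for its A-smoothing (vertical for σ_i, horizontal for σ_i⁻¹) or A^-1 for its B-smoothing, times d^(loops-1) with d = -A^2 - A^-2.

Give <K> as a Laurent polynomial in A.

Braid: s1^-1 s1^-1 s1^-1 on 2 strands, 3 crossings.
Writhe w = (#positive) - (#negative) = 0 - 3 = -3.
Enumerate smoothing states for the bracket polynomial. There are 2^3 = 8 states.
For each crossing: s=0 is the vertical smoothing, s=1 horizontal. Crossing k contributes A^(sign_k * (1 - 2*s_k)); loop factor d = -A^2 - A^-2.
  state 000: A-exp=-3, loops=2, term = A^-3 * d^1
  state 001: A-exp=-1, loops=1, term = A^-1 * d^0
  state 010: A-exp=-1, loops=1, term = A^-1 * d^0
  state 011: A-exp=+1, loops=2, term = A^1 * d^1
  state 100: A-exp=-1, loops=1, term = A^-1 * d^0
  state 101: A-exp=+1, loops=2, term = A^1 * d^1
  state 110: A-exp=+1, loops=2, term = A^1 * d^1
  state 111: A-exp=+3, loops=3, term = A^3 * d^2
Collect the terms by A-exponent (count of states per loop number):
Powers of d = -A^2 - A^-2: d^2 = A^4 + 2 + A^-4.
  A^3 * (d^2) = A^7 + 2*A^3 + A^-1
  A^1 * (3*d) = -3*A^3 - 3*A^-1
  A^-1 * (3) = 3*A^-1
  A^-3 * (d) = -A^-1 - A^-5
Summing the groups: <K> = A^7 - A^3 - A^-5

Answer: A^7 - A^3 - A^-5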